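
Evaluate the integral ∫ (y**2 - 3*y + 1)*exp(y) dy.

(y**2 - 5*y + 6)*exp(y) + C

Use integration by parts with u = y**2 - 3*y + 1, dv = exp(y) dy, so v = exp(y).
Apply parts 2 times (tabular method): alternate signs, differentiate u down to 0, integrate dv up.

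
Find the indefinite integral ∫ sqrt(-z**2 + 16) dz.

z*sqrt(-z**2 + 16)/2 + 8*asin(z/4) + C

Substitute z = 4·sin(θ), so dz = 4·cos(θ) dθ and the radical becomes sqrt(-z**2 + 16) = 4·cos(θ) by the Pythagorean identity.
Integrate the resulting trig expression in θ, then back-substitute θ = asin(z/4), sin(θ) = z/4, cos(θ) = sqrt(-z**2 + 16)/4 (absorbing any constant into C).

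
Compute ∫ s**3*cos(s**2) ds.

Let u = s², du = 2s ds; rewrite as (1/2)∫ u^1·cos(1u) du.
Now integrate by parts 1 time.

s**2*sin(s**2)/2 + cos(s**2)/2 + C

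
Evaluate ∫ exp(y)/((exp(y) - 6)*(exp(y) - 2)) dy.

log(exp(y) - 6)/4 - log(exp(y) - 2)/4 + C

Let u = e^y, du = e^y dy.
The integral becomes ∫ du/((u-2)(u-6)); decompose into partial fractions.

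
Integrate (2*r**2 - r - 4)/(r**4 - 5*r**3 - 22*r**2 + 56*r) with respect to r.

-log(r)/14 + 87*log(r - 7)/385 - log(r - 2)/30 - 4*log(r + 4)/33 + C

Factor the denominator: r*(r - 7)*(r - 2)*(r + 4).
Partial-fraction decomposition: -4/(33*(r + 4)) - 1/(30*(r - 2)) + 87/(385*(r - 7)) - 1/(14*r).
Integrate each term: A/(r−a) contributes A·log|r−a|.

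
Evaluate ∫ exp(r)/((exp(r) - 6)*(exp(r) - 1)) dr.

Let u = e^r, du = e^r dr.
The integral becomes ∫ du/((u-1)(u-6)); decompose into partial fractions.

log(exp(r) - 6)/5 - log(exp(r) - 1)/5 + C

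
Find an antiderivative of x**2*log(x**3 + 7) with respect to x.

x**3*log(x**3 + 7)/3 - x**3/3 + 7*log(x**3 + 7)/3 + C

Let u = x**3 + 7, so du = (3*x**2) dx.
The integral becomes (1/3)·∫ log(u) du; integrate by parts with u′=log(u), dv′=du.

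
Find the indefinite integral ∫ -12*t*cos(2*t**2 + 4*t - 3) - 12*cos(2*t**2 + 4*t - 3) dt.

Let u = 2*t**2 + 4*t - 3, so du = (4*t + 4) dt.
Rewriting, the integral becomes -3·∫ cos(u) du = -3·sin(u).
Substituting back, u = 2*t**2 + 4*t - 3.

-3*sin(2*t**2 + 4*t - 3) + C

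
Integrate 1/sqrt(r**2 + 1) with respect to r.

log(r + sqrt(r**2 + 1)) + C

Substitute r = tan(θ), so dr = sec(θ)^2 dθ and the radical becomes sqrt(r**2 + 1) = sec(θ) by the Pythagorean identity.
Integrate the resulting trig expression in θ, then back-substitute tan(θ) = r, sec(θ) = sqrt(r**2 + 1) (absorbing any constant into C).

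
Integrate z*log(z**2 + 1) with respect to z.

z**2*log(z**2 + 1)/2 - z**2/2 + log(z**2 + 1)/2 + C

Let u = z**2 + 1, so du = (2*z) dz.
The integral becomes (1/2)·∫ log(u) du; integrate by parts with u′=log(u), dv′=du.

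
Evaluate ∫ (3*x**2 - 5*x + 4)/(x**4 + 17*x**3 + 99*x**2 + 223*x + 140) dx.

log(x + 1)/6 - 8*log(x + 4) + 13*log(x + 5) - 31*log(x + 7)/6 + C

Factor the denominator: (x + 1)*(x + 4)*(x + 5)*(x + 7).
Partial-fraction decomposition: -31/(6*(x + 7)) + 13/(x + 5) - 8/(x + 4) + 1/(6*(x + 1)).
Integrate each term: A/(x−a) contributes A·log|x−a|.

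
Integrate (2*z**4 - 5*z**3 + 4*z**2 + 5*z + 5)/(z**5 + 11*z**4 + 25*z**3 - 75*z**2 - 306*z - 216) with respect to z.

Factor the denominator: (z - 3)*(z + 1)*(z + 3)*(z + 4)*(z + 6).
Partial-fraction decomposition: 3791/(270*(z + 6)) - 881/(42*(z + 4)) + 323/(36*(z + 3)) - 11/(120*(z + 1)) + 83/(1512*(z - 3)).
Integrate each term: A/(z−a) contributes A·log|z−a|.

83*log(z - 3)/1512 - 11*log(z + 1)/120 + 323*log(z + 3)/36 - 881*log(z + 4)/42 + 3791*log(z + 6)/270 + C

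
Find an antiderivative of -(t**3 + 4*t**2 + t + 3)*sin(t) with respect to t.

t**3*cos(t) - 3*t**2*sin(t) + 4*t**2*cos(t) - 8*t*sin(t) - 5*t*cos(t) + 5*sin(t) - 5*cos(t) + C

Use integration by parts with u = t**3 + 4*t**2 + t + 3, dv = -sin(t) dt, so v = cos(t).
Apply parts 3 times (tabular method): alternate signs, differentiate u down to 0, integrate dv up.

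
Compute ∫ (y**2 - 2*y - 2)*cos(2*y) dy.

Use integration by parts with u = y**2 - 2*y - 2, dv = cos(2*y) dy, so v = sin(2*y)/2.
Apply parts 2 times (tabular method): alternate signs, differentiate u down to 0, integrate dv up.

y**2*sin(2*y)/2 - y*sin(2*y) + y*cos(2*y)/2 - 5*sin(2*y)/4 - cos(2*y)/2 + C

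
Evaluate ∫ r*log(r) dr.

Use integration by parts with u = log(r), dv = r dr.
Then du = 1/r dr and v = r**2/2.

r**2*log(r)/2 - r**2/4 + C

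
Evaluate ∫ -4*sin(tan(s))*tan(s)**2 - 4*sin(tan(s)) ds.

Let u = tan(s), so du = (tan(s)**2 + 1) ds.
Rewriting, the integral becomes -4·∫ sin(u) du = -4·-cos(u).
Substituting back, u = tan(s).

4*cos(tan(s)) + C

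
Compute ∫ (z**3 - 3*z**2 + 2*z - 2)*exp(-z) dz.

Use integration by parts with u = z**3 - 3*z**2 + 2*z - 2, dv = exp(-z) dz, so v = -exp(-z).
Apply parts 3 times (tabular method): alternate signs, differentiate u down to 0, integrate dv up.

(-z**3 - 2*z)*exp(-z) + C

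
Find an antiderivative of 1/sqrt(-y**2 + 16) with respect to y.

asin(y/4) + C

Substitute y = 4·sin(θ), so dy = 4·cos(θ) dθ and the radical becomes sqrt(-y**2 + 16) = 4·cos(θ) by the Pythagorean identity.
Integrate the resulting trig expression in θ, then back-substitute θ = asin(y/4), sin(θ) = y/4, cos(θ) = sqrt(-y**2 + 16)/4 (absorbing any constant into C).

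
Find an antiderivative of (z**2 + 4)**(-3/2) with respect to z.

Substitute z = 2·tan(θ), so dz = 2·sec(θ)^2 dθ and the radical becomes sqrt(z**2 + 4) = 2·sec(θ) by the Pythagorean identity.
Integrate the resulting trig expression in θ, then back-substitute tan(θ) = z/2, sec(θ) = sqrt(z**2 + 4)/2 (absorbing any constant into C).

z/(4*sqrt(z**2 + 4)) + C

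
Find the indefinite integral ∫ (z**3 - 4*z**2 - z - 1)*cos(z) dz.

z**3*sin(z) - 4*z**2*sin(z) + 3*z**2*cos(z) - 7*z*sin(z) - 8*z*cos(z) + 7*sin(z) - 7*cos(z) + C

Use integration by parts with u = z**3 - 4*z**2 - z - 1, dv = cos(z) dz, so v = sin(z).
Apply parts 3 times (tabular method): alternate signs, differentiate u down to 0, integrate dv up.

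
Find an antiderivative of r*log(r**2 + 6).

Let u = r**2 + 6, so du = (2*r) dr.
The integral becomes (1/2)·∫ log(u) du; integrate by parts with u′=log(u), dv′=du.

r**2*log(r**2 + 6)/2 - r**2/2 + 3*log(r**2 + 6) + C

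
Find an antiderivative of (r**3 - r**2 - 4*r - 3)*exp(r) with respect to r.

(r**3 - 4*r**2 + 4*r - 7)*exp(r) + C

Use integration by parts with u = r**3 - r**2 - 4*r - 3, dv = exp(r) dr, so v = exp(r).
Apply parts 3 times (tabular method): alternate signs, differentiate u down to 0, integrate dv up.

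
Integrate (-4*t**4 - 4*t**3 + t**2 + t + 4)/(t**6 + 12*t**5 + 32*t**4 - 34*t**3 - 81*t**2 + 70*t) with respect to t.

Factor the denominator: t*(t - 1)**2*(t + 2)*(t + 5)*(t + 7).
Partial-fraction decomposition: 4093/(2240*(t + 7)) - 247/(135*(t + 5)) + 13/(135*(t + 2)) - 29/(192*(t - 1)) - 1/(72*(t - 1)**2) + 2/(35*t).
Integrate each term; A/(t−a) gives A·log|t−a|; A/(t−a)² gives −A/(t−a).

2*log(t)/35 - 29*log(t - 1)/192 + 13*log(t + 2)/135 - 247*log(t + 5)/135 + 4093*log(t + 7)/2240 + 1/(72*t - 72) + C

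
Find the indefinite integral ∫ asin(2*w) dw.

Use integration by parts with u = arcsin(2*w), dv = dw.
Then du = 2/sqrt(-4*w**2 + 1) dw.

w*asin(2*w) + sqrt(-4*w**2 + 1)/2 + C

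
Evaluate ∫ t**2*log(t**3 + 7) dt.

Let u = t**3 + 7, so du = (3*t**2) dt.
The integral becomes (1/3)·∫ log(u) du; integrate by parts with u′=log(u), dv′=du.

t**3*log(t**3 + 7)/3 - t**3/3 + 7*log(t**3 + 7)/3 + C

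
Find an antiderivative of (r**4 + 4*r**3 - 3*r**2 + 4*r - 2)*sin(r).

-r**4*cos(r) + 4*r**3*sin(r) - 4*r**3*cos(r) + 12*r**2*sin(r) + 15*r**2*cos(r) - 30*r*sin(r) + 20*r*cos(r) - 20*sin(r) - 28*cos(r) + C

Use integration by parts with u = r**4 + 4*r**3 - 3*r**2 + 4*r - 2, dv = sin(r) dr, so v = -cos(r).
Apply parts 4 times (tabular method): alternate signs, differentiate u down to 0, integrate dv up.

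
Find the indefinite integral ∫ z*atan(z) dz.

z**2*atan(z)/2 - z/2 + atan(z)/2 + C

Use integration by parts with u = arctan(z), dv = z dz.
Then du = 1/(z**2 + 1) dz.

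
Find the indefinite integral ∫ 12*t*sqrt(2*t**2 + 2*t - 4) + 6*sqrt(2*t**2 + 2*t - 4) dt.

2*(2*t**2 + 2*t - 4)**(3/2) + C

Let u = 2*t**2 + 2*t - 4, so du = (4*t + 2) dt.
Rewriting, the integral becomes 3·∫ √u du = 3·(2/3)u^(3/2).
Substituting back, u = 2*t**2 + 2*t - 4.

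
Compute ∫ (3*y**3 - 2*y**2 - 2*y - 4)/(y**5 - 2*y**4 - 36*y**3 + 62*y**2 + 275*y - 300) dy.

311*log(y - 5)/320 - 148*log(y - 4)/189 - 5*log(y - 1)/288 + 97*log(y + 3)/448 - 419*log(y + 5)/1080 + C

Factor the denominator: (y - 5)*(y - 4)*(y - 1)*(y + 3)*(y + 5).
Partial-fraction decomposition: -419/(1080*(y + 5)) + 97/(448*(y + 3)) - 5/(288*(y - 1)) - 148/(189*(y - 4)) + 311/(320*(y - 5)).
Integrate each term: A/(y−a) contributes A·log|y−a|.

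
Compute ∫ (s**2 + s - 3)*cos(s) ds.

Use integration by parts with u = s**2 + s - 3, dv = cos(s) ds, so v = sin(s).
Apply parts 2 times (tabular method): alternate signs, differentiate u down to 0, integrate dv up.

s**2*sin(s) + s*sin(s) + 2*s*cos(s) - 5*sin(s) + cos(s) + C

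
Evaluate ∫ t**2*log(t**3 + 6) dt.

t**3*log(t**3 + 6)/3 - t**3/3 + 2*log(t**3 + 6) + C

Let u = t**3 + 6, so du = (3*t**2) dt.
The integral becomes (1/3)·∫ log(u) du; integrate by parts with u′=log(u), dv′=du.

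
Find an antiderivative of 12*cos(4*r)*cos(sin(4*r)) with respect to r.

Let u = sin(4*r), so du = (4*cos(4*r)) dr.
Rewriting, the integral becomes 3·∫ cos(u) du = 3·sin(u).
Substituting back, u = sin(4*r).

3*sin(sin(4*r)) + C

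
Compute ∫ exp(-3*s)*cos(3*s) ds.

Let I denote the integral. Integrate by parts with u = cos(3*s), dv = exp(-3*s) ds, so v = -exp(-3*s)/3: I = -exp(-3*s)*cos(3*s)/3 − ∫ exp(-3*s)*sin(3*s) ds.
Apply parts again with u = sin(3*s), dv = exp(-3*s) ds: ∫ exp(-3*s)*sin(3*s) ds = -exp(-3*s)*sin(3*s)/3 + I. Substituting back brings back I: I = exp(-3*s)*sin(3*s)/3 - exp(-3*s)*cos(3*s)/3 − I.
Solving for I: (1 + 1)·I equals the remaining terms, so I = (1/2)·(exp(-3*s)*sin(3*s)/3 - exp(-3*s)*cos(3*s)/3).

exp(-3*s)*sin(3*s)/6 - exp(-3*s)*cos(3*s)/6 + C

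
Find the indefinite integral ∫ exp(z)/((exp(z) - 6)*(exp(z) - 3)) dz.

Let u = e^z, du = e^z dz.
The integral becomes ∫ du/((u-3)(u-6)); decompose into partial fractions.

log(exp(z) - 6)/3 - log(exp(z) - 3)/3 + C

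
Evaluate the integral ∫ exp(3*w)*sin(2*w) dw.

Let I denote the integral. Integrate by parts with u = sin(2*w), dv = exp(3*w) dw, so v = exp(3*w)/3: I = exp(3*w)*sin(2*w)/3 − (2/3)·∫ exp(3*w)*cos(2*w) dw.
Apply parts again with u = cos(2*w), dv = exp(3*w) dw: ∫ exp(3*w)*cos(2*w) dw = exp(3*w)*cos(2*w)/3 + (2/3)·I. Substituting back brings back I: I = exp(3*w)*sin(2*w)/3 - 2*exp(3*w)*cos(2*w)/9 − (4/9)·I.
Solving for I: (1 + 4/9)·I equals the remaining terms, so I = (9/13)·(exp(3*w)*sin(2*w)/3 - 2*exp(3*w)*cos(2*w)/9).

3*exp(3*w)*sin(2*w)/13 - 2*exp(3*w)*cos(2*w)/13 + C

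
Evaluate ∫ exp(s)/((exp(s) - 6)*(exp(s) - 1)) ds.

log(exp(s) - 6)/5 - log(exp(s) - 1)/5 + C

Let u = e^s, du = e^s ds.
The integral becomes ∫ du/((u-1)(u-6)); decompose into partial fractions.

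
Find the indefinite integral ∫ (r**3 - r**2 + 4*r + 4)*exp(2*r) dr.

(4*r**3 - 10*r**2 + 26*r + 3)*exp(2*r)/8 + C

Use integration by parts with u = r**3 - r**2 + 4*r + 4, dv = exp(2*r) dr, so v = exp(2*r)/2.
Apply parts 3 times (tabular method): alternate signs, differentiate u down to 0, integrate dv up.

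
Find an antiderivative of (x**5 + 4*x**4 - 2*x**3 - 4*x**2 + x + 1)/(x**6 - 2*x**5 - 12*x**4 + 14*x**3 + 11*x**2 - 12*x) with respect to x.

Factor the denominator: x*(x - 4)*(x - 1)**2*(x + 1)*(x + 3).
Partial-fraction decomposition: -97/(672*(x + 3)) + 1/(40*(x + 1)) - 79/(288*(x - 1)) - 1/(24*(x - 1)**2) + 1861/(1260*(x - 4)) - 1/(12*x).
Integrate each term; A/(x−a) gives A·log|x−a|; A/(x−a)² gives −A/(x−a).

-log(x)/12 + 1861*log(x - 4)/1260 - 79*log(x - 1)/288 + log(x + 1)/40 - 97*log(x + 3)/672 + 1/(24*x - 24) + C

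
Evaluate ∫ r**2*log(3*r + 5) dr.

r**3*log(3*r + 5)/3 - r**3/9 + 5*r**2/18 - 25*r/27 + 125*log(3*r + 5)/81 + C

Use integration by parts with u = log(3*r + 5), dv = r**2 dr.
Then du = 3/(3*r + 5) dr and v = r**3/3.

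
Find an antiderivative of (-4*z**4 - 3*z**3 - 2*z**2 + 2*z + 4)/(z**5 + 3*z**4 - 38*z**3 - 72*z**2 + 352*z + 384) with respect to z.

-6567*log(z - 4)/4000 - log(z + 1)/375 + 217*log(z + 4)/96 - 577*log(z + 6)/125 + 309/(100*z - 400) + C

Factor the denominator: (z - 4)**2*(z + 1)*(z + 4)*(z + 6).
Partial-fraction decomposition: -577/(125*(z + 6)) + 217/(96*(z + 4)) - 1/(375*(z + 1)) - 6567/(4000*(z - 4)) - 309/(100*(z - 4)**2).
Integrate each term; A/(z−a) gives A·log|z−a|; A/(z−a)² gives −A/(z−a).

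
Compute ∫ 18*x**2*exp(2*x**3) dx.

3*exp(2*x**3) + C

Let u = 2*x**3, so du = (6*x**2) dx.
Rewriting, the integral becomes 3·∫ e^u du = 3·e^u.
Substituting back, u = 2*x**3.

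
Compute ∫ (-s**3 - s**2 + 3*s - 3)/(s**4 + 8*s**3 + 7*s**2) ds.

Factor the denominator: s**2*(s + 1)*(s + 7).
Partial-fraction decomposition: -45/(49*(s + 7)) - 1/(s + 1) + 45/(49*s) - 3/(7*s**2).
Integrate each term; A/(s−a) gives A·log|s−a|; A/(s−a)² gives −A/(s−a).

45*log(s)/49 - log(s + 1) - 45*log(s + 7)/49 + 3/(7*s) + C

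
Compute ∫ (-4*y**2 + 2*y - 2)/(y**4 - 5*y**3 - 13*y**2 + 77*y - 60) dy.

Factor the denominator: (y - 5)*(y - 3)*(y - 1)*(y + 4).
Partial-fraction decomposition: 74/(315*(y + 4)) - 1/(10*(y - 1)) + 8/(7*(y - 3)) - 23/(18*(y - 5)).
Integrate each term: A/(y−a) contributes A·log|y−a|.

-23*log(y - 5)/18 + 8*log(y - 3)/7 - log(y - 1)/10 + 74*log(y + 4)/315 + C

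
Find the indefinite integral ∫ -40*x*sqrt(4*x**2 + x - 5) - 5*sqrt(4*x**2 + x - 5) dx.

Let u = 4*x**2 + x - 5, so du = (8*x + 1) dx.
Rewriting, the integral becomes -5·∫ √u du = -5·(2/3)u^(3/2).
Substituting back, u = 4*x**2 + x - 5.

-10*(4*x**2 + x - 5)**(3/2)/3 + C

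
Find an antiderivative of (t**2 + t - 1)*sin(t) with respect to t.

-t**2*cos(t) + 2*t*sin(t) - t*cos(t) + sin(t) + 3*cos(t) + C

Use integration by parts with u = t**2 + t - 1, dv = sin(t) dt, so v = -cos(t).
Apply parts 2 times (tabular method): alternate signs, differentiate u down to 0, integrate dv up.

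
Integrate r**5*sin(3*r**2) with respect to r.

-r**4*cos(3*r**2)/6 + r**2*sin(3*r**2)/9 + cos(3*r**2)/27 + C

Let u = r², du = 2r dr; rewrite as (1/2)∫ u^2·sin(3u) du.
Now integrate by parts 2 times.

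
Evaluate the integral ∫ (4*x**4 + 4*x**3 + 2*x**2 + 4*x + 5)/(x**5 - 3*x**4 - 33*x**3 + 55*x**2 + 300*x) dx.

log(x)/60 + 23591*log(x - 5)/8640 - 227*log(x + 3)/192 + 263*log(x + 4)/108 - 205/(24*x - 120) + C

Factor the denominator: x*(x - 5)**2*(x + 3)*(x + 4).
Partial-fraction decomposition: 263/(108*(x + 4)) - 227/(192*(x + 3)) + 23591/(8640*(x - 5)) + 205/(24*(x - 5)**2) + 1/(60*x).
Integrate each term; A/(x−a) gives A·log|x−a|; A/(x−a)² gives −A/(x−a).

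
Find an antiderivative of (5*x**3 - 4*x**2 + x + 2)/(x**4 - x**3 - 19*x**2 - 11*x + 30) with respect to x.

Factor the denominator: (x - 5)*(x - 1)*(x + 2)*(x + 3).
Partial-fraction decomposition: 43/(8*(x + 3)) - 8/(3*(x + 2)) - 1/(12*(x - 1)) + 19/(8*(x - 5)).
Integrate each term: A/(x−a) contributes A·log|x−a|.

19*log(x - 5)/8 - log(x - 1)/12 - 8*log(x + 2)/3 + 43*log(x + 3)/8 + C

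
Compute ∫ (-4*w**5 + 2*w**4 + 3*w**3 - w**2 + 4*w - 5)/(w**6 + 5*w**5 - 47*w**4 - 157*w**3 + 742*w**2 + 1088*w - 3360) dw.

Factor the denominator: (w - 4)**2*(w - 2)*(w + 3)*(w + 5)*(w + 7).
Partial-fraction decomposition: -70919/(8712*(w + 7)) + 13325/(2268*(w + 5)) - 1027/(1960*(w + 3)) - 73/(1260*(w - 2)) - 2214761/(1920996*(w - 4)) - 3397/(1386*(w - 4)**2).
Integrate each term; A/(w−a) gives A·log|w−a|; A/(w−a)² gives −A/(w−a).

-2214761*log(w - 4)/1920996 - 73*log(w - 2)/1260 - 1027*log(w + 3)/1960 + 13325*log(w + 5)/2268 - 70919*log(w + 7)/8712 + 3397/(1386*w - 5544) + C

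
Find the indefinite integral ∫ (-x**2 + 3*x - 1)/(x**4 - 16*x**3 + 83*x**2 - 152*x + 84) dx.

Factor the denominator: (x - 7)*(x - 6)*(x - 2)*(x - 1).
Partial-fraction decomposition: -1/(30*(x - 1)) + 1/(20*(x - 2)) + 19/(20*(x - 6)) - 29/(30*(x - 7)).
Integrate each term: A/(x−a) contributes A·log|x−a|.

-29*log(x - 7)/30 + 19*log(x - 6)/20 + log(x - 2)/20 - log(x - 1)/30 + C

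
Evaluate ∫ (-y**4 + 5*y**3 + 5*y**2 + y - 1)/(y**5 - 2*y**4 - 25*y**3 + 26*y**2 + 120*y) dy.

Factor the denominator: y*(y - 5)*(y - 3)*(y + 2)*(y + 4).
Partial-fraction decomposition: -167/(168*(y + 4)) + 39/(140*(y + 2)) - 101/(210*(y - 3)) + 43/(210*(y - 5)) - 1/(120*y).
Integrate each term: A/(y−a) contributes A·log|y−a|.

-log(y)/120 + 43*log(y - 5)/210 - 101*log(y - 3)/210 + 39*log(y + 2)/140 - 167*log(y + 4)/168 + C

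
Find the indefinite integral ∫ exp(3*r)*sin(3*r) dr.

exp(3*r)*sin(3*r)/6 - exp(3*r)*cos(3*r)/6 + C

Let I denote the integral. Integrate by parts with u = sin(3*r), dv = exp(3*r) dr, so v = exp(3*r)/3: I = exp(3*r)*sin(3*r)/3 − ∫ exp(3*r)*cos(3*r) dr.
Apply parts again with u = cos(3*r), dv = exp(3*r) dr: ∫ exp(3*r)*cos(3*r) dr = exp(3*r)*cos(3*r)/3 + I. Substituting back brings back I: I = exp(3*r)*sin(3*r)/3 - exp(3*r)*cos(3*r)/3 − I.
Solving for I: (1 + 1)·I equals the remaining terms, so I = (1/2)·(exp(3*r)*sin(3*r)/3 - exp(3*r)*cos(3*r)/3).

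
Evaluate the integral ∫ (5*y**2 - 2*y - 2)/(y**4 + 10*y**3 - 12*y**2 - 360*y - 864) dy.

Factor the denominator: (y - 6)*(y + 4)*(y + 6)**2.
Partial-fraction decomposition: 293/(144*(y + 6)) + 95/(12*(y + 6)**2) - 43/(20*(y + 4)) + 83/(720*(y - 6)).
Integrate each term; A/(y−a) gives A·log|y−a|; A/(y−a)² gives −A/(y−a).

83*log(y - 6)/720 - 43*log(y + 4)/20 + 293*log(y + 6)/144 - 95/(12*y + 72) + C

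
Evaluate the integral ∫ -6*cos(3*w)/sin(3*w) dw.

Let u = sin(3*w), so du = (3*cos(3*w)) dw.
Rewriting, the integral becomes -2·∫ 1/u du = -2·log(u).
Substituting back, u = sin(3*w).

-2*log(sin(3*w)) + C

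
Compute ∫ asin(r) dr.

r*asin(r) + sqrt(-r**2 + 1) + C

Use integration by parts with u = arcsin(r), dv = dr.
Then du = 1/sqrt(-r**2 + 1) dr.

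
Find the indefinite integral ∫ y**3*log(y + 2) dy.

y**4*log(y + 2)/4 - y**4/16 + y**3/6 - y**2/2 + 2*y - 4*log(y + 2) + C

Use integration by parts with u = log(y + 2), dv = y**3 dy.
Then du = 1/(y + 2) dy and v = y**4/4.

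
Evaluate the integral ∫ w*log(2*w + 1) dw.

w**2*log(2*w + 1)/2 - w**2/4 + w/4 - log(2*w + 1)/8 + C

Use integration by parts with u = log(2*w + 1), dv = w dw.
Then du = 2/(2*w + 1) dw and v = w**2/2.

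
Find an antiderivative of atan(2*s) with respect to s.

s*atan(2*s) - log(4*s**2 + 1)/4 + C

Use integration by parts with u = arctan(2*s), dv = ds.
Then du = 2/(4*s**2 + 1) ds.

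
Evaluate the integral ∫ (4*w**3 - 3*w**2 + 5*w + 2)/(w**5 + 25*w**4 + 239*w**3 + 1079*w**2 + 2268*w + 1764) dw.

-13*log(w + 2)/25 + 37*log(w + 3)/12 - 250*log(w + 6)/3 + 8077*log(w + 7)/100 - 388/(5*w + 35) + C

Factor the denominator: (w + 2)*(w + 3)*(w + 6)*(w + 7)**2.
Partial-fraction decomposition: 8077/(100*(w + 7)) + 388/(5*(w + 7)**2) - 250/(3*(w + 6)) + 37/(12*(w + 3)) - 13/(25*(w + 2)).
Integrate each term; A/(w−a) gives A·log|w−a|; A/(w−a)² gives −A/(w−a).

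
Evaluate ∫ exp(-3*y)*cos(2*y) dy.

2*exp(-3*y)*sin(2*y)/13 - 3*exp(-3*y)*cos(2*y)/13 + C

Let I denote the integral. Integrate by parts with u = cos(2*y), dv = exp(-3*y) dy, so v = -exp(-3*y)/3: I = -exp(-3*y)*cos(2*y)/3 − (2/3)·∫ exp(-3*y)*sin(2*y) dy.
Apply parts again with u = sin(2*y), dv = exp(-3*y) dy: ∫ exp(-3*y)*sin(2*y) dy = -exp(-3*y)*sin(2*y)/3 + (2/3)·I. Substituting back brings back I: I = 2*exp(-3*y)*sin(2*y)/9 - exp(-3*y)*cos(2*y)/3 − (4/9)·I.
Solving for I: (1 + 4/9)·I equals the remaining terms, so I = (9/13)·(2*exp(-3*y)*sin(2*y)/9 - exp(-3*y)*cos(2*y)/3).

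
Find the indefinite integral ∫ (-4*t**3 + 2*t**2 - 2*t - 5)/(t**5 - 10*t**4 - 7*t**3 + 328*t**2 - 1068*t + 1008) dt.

-431*log(t - 7)/260 + 79*log(t - 4)/20 - 101*log(t - 3)/36 + 33*log(t - 2)/80 + 943*log(t + 6)/9360 + C

Factor the denominator: (t - 7)*(t - 4)*(t - 3)*(t - 2)*(t + 6).
Partial-fraction decomposition: 943/(9360*(t + 6)) + 33/(80*(t - 2)) - 101/(36*(t - 3)) + 79/(20*(t - 4)) - 431/(260*(t - 7)).
Integrate each term: A/(t−a) contributes A·log|t−a|.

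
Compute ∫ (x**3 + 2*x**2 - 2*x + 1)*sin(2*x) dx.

Use integration by parts with u = x**3 + 2*x**2 - 2*x + 1, dv = sin(2*x) dx, so v = -cos(2*x)/2.
Apply parts 3 times (tabular method): alternate signs, differentiate u down to 0, integrate dv up.

-x**3*cos(2*x)/2 + 3*x**2*sin(2*x)/4 - x**2*cos(2*x) + x*sin(2*x) + 7*x*cos(2*x)/4 - 7*sin(2*x)/8 + C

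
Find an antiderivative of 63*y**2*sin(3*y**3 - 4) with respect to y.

-7*cos(3*y**3 - 4) + C

Let u = 3*y**3 - 4, so du = (9*y**2) dy.
Rewriting, the integral becomes 7·∫ sin(u) du = 7·-cos(u).
Substituting back, u = 3*y**3 - 4.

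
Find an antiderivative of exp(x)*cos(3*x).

Let I denote the integral. Integrate by parts with u = cos(3*x), dv = exp(x) dx, so v = exp(x): I = exp(x)*cos(3*x) + 3·∫ exp(x)*sin(3*x) dx.
Apply parts again with u = sin(3*x), dv = exp(x) dx: ∫ exp(x)*sin(3*x) dx = exp(x)*sin(3*x) − 3·I. Substituting back brings back I: I = 3*exp(x)*sin(3*x) + exp(x)*cos(3*x) − 9·I.
Solving for I: (1 + 9)·I equals the remaining terms, so I = (1/10)·(3*exp(x)*sin(3*x) + exp(x)*cos(3*x)).

3*exp(x)*sin(3*x)/10 + exp(x)*cos(3*x)/10 + C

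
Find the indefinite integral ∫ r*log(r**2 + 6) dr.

r**2*log(r**2 + 6)/2 - r**2/2 + 3*log(r**2 + 6) + C

Let u = r**2 + 6, so du = (2*r) dr.
The integral becomes (1/2)·∫ log(u) du; integrate by parts with u′=log(u), dv′=du.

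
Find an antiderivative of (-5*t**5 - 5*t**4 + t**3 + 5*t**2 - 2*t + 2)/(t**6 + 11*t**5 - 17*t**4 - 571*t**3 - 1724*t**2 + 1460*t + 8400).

Factor the denominator: (t - 7)*(t - 2)*(t + 4)*(t + 5)**2*(t + 6).
Partial-fraction decomposition: -16189/(104*(t + 6)) + 107855/(882*(t + 5)) - 3128/(21*(t + 5)**2) + 1933/(66*(t + 4)) + 107/(5880*(t - 2)) - 11933/(12870*(t - 7)).
Integrate each term; A/(t−a) gives A·log|t−a|; A/(t−a)² gives −A/(t−a).

-11933*log(t - 7)/12870 + 107*log(t - 2)/5880 + 1933*log(t + 4)/66 + 107855*log(t + 5)/882 - 16189*log(t + 6)/104 + 3128/(21*t + 105) + C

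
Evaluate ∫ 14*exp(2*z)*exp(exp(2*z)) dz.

7*exp(exp(2*z)) + C

Let u = exp(2*z), so du = (2*exp(2*z)) dz.
Rewriting, the integral becomes 7·∫ e^u du = 7·e^u.
Substituting back, u = exp(2*z).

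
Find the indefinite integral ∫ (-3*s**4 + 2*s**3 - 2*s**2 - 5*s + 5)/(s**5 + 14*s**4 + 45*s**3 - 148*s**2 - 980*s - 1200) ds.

Factor the denominator: (s - 4)*(s + 2)*(s + 5)**2*(s + 6).
Partial-fraction decomposition: -4357/(40*(s + 6)) + 8570/(81*(s + 5)) - 715/(9*(s + 5)**2) + 19/(72*(s + 2)) - 229/(1620*(s - 4)).
Integrate each term; A/(s−a) gives A·log|s−a|; A/(s−a)² gives −A/(s−a).

-229*log(s - 4)/1620 + 19*log(s + 2)/72 + 8570*log(s + 5)/81 - 4357*log(s + 6)/40 + 715/(9*s + 45) + C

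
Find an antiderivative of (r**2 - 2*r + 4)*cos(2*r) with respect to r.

r**2*sin(2*r)/2 - r*sin(2*r) + r*cos(2*r)/2 + 7*sin(2*r)/4 - cos(2*r)/2 + C

Use integration by parts with u = r**2 - 2*r + 4, dv = cos(2*r) dr, so v = sin(2*r)/2.
Apply parts 2 times (tabular method): alternate signs, differentiate u down to 0, integrate dv up.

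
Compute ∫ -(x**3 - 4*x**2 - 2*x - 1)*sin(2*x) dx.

x**3*cos(2*x)/2 - 3*x**2*sin(2*x)/4 - 2*x**2*cos(2*x) + 2*x*sin(2*x) - 7*x*cos(2*x)/4 + 7*sin(2*x)/8 + cos(2*x)/2 + C

Use integration by parts with u = x**3 - 4*x**2 - 2*x - 1, dv = -sin(2*x) dx, so v = cos(2*x)/2.
Apply parts 3 times (tabular method): alternate signs, differentiate u down to 0, integrate dv up.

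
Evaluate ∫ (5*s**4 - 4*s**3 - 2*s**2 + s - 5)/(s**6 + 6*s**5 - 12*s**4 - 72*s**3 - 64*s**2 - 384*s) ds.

5*log(s)/384 + 991*log(s - 4)/6400 + 299*log(s + 4)/256 - 7261*log(s + 6)/4800 + 283*log(s**2 + 4)/3200 - 19*atan(s/2)/1600 + C

Factor the denominator: s*(s - 4)*(s + 4)*(s + 6)*(s**2 + 4).
Partial-fraction decomposition: (283*s - 38)/(1600*(s**2 + 4)) - 7261/(4800*(s + 6)) + 299/(256*(s + 4)) + 991/(6400*(s - 4)) + 5/(384*s).
Integrate each term; A/(s−a) gives A·log|s−a|; the (Bs+D)/(s²+p²) term gives a log and an atan.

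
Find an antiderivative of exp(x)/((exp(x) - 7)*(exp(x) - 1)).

Let u = e^x, du = e^x dx.
The integral becomes ∫ du/((u-7)(u-1)); decompose into partial fractions.

log(exp(x) - 7)/6 - log(exp(x) - 1)/6 + C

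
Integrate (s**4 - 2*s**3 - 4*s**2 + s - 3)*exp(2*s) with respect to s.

(2*s**4 - 8*s**3 + 4*s**2 - 2*s - 5)*exp(2*s)/4 + C

Use integration by parts with u = s**4 - 2*s**3 - 4*s**2 + s - 3, dv = exp(2*s) ds, so v = exp(2*s)/2.
Apply parts 4 times (tabular method): alternate signs, differentiate u down to 0, integrate dv up.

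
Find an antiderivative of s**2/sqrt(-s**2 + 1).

Substitute s = sin(θ), so ds = cos(θ) dθ and the radical becomes sqrt(-s**2 + 1) = cos(θ) by the Pythagorean identity.
Integrate the resulting trig expression in θ, then back-substitute θ = asin(s), sin(θ) = s, cos(θ) = sqrt(-s**2 + 1) (absorbing any constant into C).

-s*sqrt(-s**2 + 1)/2 + asin(s)/2 + C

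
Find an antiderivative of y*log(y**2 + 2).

y**2*log(y**2 + 2)/2 - y**2/2 + log(y**2 + 2) + C

Let u = y**2 + 2, so du = (2*y) dy.
The integral becomes (1/2)·∫ log(u) du; integrate by parts with u′=log(u), dv′=du.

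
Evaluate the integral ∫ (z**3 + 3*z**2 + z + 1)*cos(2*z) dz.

z**3*sin(2*z)/2 + 3*z**2*sin(2*z)/2 + 3*z**2*cos(2*z)/4 - z*sin(2*z)/4 + 3*z*cos(2*z)/2 - sin(2*z)/4 - cos(2*z)/8 + C

Use integration by parts with u = z**3 + 3*z**2 + z + 1, dv = cos(2*z) dz, so v = sin(2*z)/2.
Apply parts 3 times (tabular method): alternate signs, differentiate u down to 0, integrate dv up.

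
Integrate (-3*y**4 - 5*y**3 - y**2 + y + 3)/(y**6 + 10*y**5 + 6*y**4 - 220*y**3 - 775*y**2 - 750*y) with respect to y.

Factor the denominator: y*(y - 5)*(y + 2)*(y + 3)*(y + 5)**2.
Partial-fraction decomposition: -4669/(4500*(y + 5)) - 1277/(300*(y + 5)**2) + 39/(32*(y + 3)) - 11/(126*(y + 2)) - 2517/(28000*(y - 5)) - 1/(250*y).
Integrate each term; A/(y−a) gives A·log|y−a|; A/(y−a)² gives −A/(y−a).

-log(y)/250 - 2517*log(y - 5)/28000 - 11*log(y + 2)/126 + 39*log(y + 3)/32 - 4669*log(y + 5)/4500 + 1277/(300*y + 1500) + C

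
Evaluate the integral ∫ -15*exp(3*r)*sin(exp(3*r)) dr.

5*cos(exp(3*r)) + C

Let u = exp(3*r), so du = (3*exp(3*r)) dr.
Rewriting, the integral becomes -5·∫ sin(u) du = -5·-cos(u).
Substituting back, u = exp(3*r).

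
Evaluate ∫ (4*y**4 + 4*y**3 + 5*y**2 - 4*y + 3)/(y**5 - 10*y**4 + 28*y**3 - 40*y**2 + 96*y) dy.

log(y)/32 + 2069*log(y - 6)/160 - 1347*log(y - 4)/160 - 87*log(y**2 + 4)/320 + 7*atan(y/2)/160 + C

Factor the denominator: y*(y - 6)*(y - 4)*(y**2 + 4).
Partial-fraction decomposition: -(87*y - 14)/(160*(y**2 + 4)) - 1347/(160*(y - 4)) + 2069/(160*(y - 6)) + 1/(32*y).
Integrate each term; A/(y−a) gives A·log|y−a|; the (By+D)/(y²+p²) term gives a log and an atan.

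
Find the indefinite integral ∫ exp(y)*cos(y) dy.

exp(y)*sin(y)/2 + exp(y)*cos(y)/2 + C

Let I denote the integral. Integrate by parts with u = cos(y), dv = exp(y) dy, so v = exp(y): I = exp(y)*cos(y) + ∫ exp(y)*sin(y) dy.
Apply parts again with u = sin(y), dv = exp(y) dy: ∫ exp(y)*sin(y) dy = exp(y)*sin(y) − I. Substituting back brings back I: I = exp(y)*sin(y) + exp(y)*cos(y) − I.
Solving for I: (1 + 1)·I equals the remaining terms, so I = (1/2)·(exp(y)*sin(y) + exp(y)*cos(y)).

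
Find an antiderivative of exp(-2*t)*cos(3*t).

Let I denote the integral. Integrate by parts with u = cos(3*t), dv = exp(-2*t) dt, so v = -exp(-2*t)/2: I = -exp(-2*t)*cos(3*t)/2 − (3/2)·∫ exp(-2*t)*sin(3*t) dt.
Apply parts again with u = sin(3*t), dv = exp(-2*t) dt: ∫ exp(-2*t)*sin(3*t) dt = -exp(-2*t)*sin(3*t)/2 + (3/2)·I. Substituting back brings back I: I = 3*exp(-2*t)*sin(3*t)/4 - exp(-2*t)*cos(3*t)/2 − (9/4)·I.
Solving for I: (1 + 9/4)·I equals the remaining terms, so I = (4/13)·(3*exp(-2*t)*sin(3*t)/4 - exp(-2*t)*cos(3*t)/2).

3*exp(-2*t)*sin(3*t)/13 - 2*exp(-2*t)*cos(3*t)/13 + C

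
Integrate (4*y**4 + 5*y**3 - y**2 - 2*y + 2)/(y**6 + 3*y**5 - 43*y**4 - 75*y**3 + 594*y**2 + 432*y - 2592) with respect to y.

661*log(y - 4)/280 - 25748*log(y - 3)/11907 - 47*log(y + 3)/189 + 349*log(y + 4)/392 - 2041*log(y + 6)/2430 + 223/(189*y - 567) + C

Factor the denominator: (y - 4)*(y - 3)**2*(y + 3)*(y + 4)*(y + 6).
Partial-fraction decomposition: -2041/(2430*(y + 6)) + 349/(392*(y + 4)) - 47/(189*(y + 3)) - 25748/(11907*(y - 3)) - 223/(189*(y - 3)**2) + 661/(280*(y - 4)).
Integrate each term; A/(y−a) gives A·log|y−a|; A/(y−a)² gives −A/(y−a).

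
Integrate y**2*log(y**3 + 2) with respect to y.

y**3*log(y**3 + 2)/3 - y**3/3 + 2*log(y**3 + 2)/3 + C

Let u = y**3 + 2, so du = (3*y**2) dy.
The integral becomes (1/3)·∫ log(u) du; integrate by parts with u′=log(u), dv′=du.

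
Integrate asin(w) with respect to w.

w*asin(w) + sqrt(-w**2 + 1) + C

Use integration by parts with u = arcsin(w), dv = dw.
Then du = 1/sqrt(-w**2 + 1) dw.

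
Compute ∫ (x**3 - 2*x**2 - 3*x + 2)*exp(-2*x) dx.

(-4*x**3 + 2*x**2 + 14*x - 1)*exp(-2*x)/8 + C

Use integration by parts with u = x**3 - 2*x**2 - 3*x + 2, dv = exp(-2*x) dx, so v = -exp(-2*x)/2.
Apply parts 3 times (tabular method): alternate signs, differentiate u down to 0, integrate dv up.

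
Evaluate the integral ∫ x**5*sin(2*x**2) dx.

Let u = x², du = 2x dx; rewrite as (1/2)∫ u^2·sin(2u) du.
Now integrate by parts 2 times.

-x**4*cos(2*x**2)/4 + x**2*sin(2*x**2)/4 + cos(2*x**2)/8 + C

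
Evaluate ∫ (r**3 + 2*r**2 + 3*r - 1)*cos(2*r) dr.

Use integration by parts with u = r**3 + 2*r**2 + 3*r - 1, dv = cos(2*r) dr, so v = sin(2*r)/2.
Apply parts 3 times (tabular method): alternate signs, differentiate u down to 0, integrate dv up.

r**3*sin(2*r)/2 + r**2*sin(2*r) + 3*r**2*cos(2*r)/4 + 3*r*sin(2*r)/4 + r*cos(2*r) - sin(2*r) + 3*cos(2*r)/8 + C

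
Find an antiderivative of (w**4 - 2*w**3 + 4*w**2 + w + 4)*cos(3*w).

w**4*sin(3*w)/3 - 2*w**3*sin(3*w)/3 + 4*w**3*cos(3*w)/9 + 8*w**2*sin(3*w)/9 - 2*w**2*cos(3*w)/3 + 7*w*sin(3*w)/9 + 16*w*cos(3*w)/27 + 92*sin(3*w)/81 + 7*cos(3*w)/27 + C

Use integration by parts with u = w**4 - 2*w**3 + 4*w**2 + w + 4, dv = cos(3*w) dw, so v = sin(3*w)/3.
Apply parts 4 times (tabular method): alternate signs, differentiate u down to 0, integrate dv up.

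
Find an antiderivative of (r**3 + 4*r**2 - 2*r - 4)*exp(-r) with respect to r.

Use integration by parts with u = r**3 + 4*r**2 - 2*r - 4, dv = exp(-r) dr, so v = -exp(-r).
Apply parts 3 times (tabular method): alternate signs, differentiate u down to 0, integrate dv up.

(-r**3 - 7*r**2 - 12*r - 8)*exp(-r) + C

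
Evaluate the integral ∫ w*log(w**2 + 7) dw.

Let u = w**2 + 7, so du = (2*w) dw.
The integral becomes (1/2)·∫ log(u) du; integrate by parts with u′=log(u), dv′=du.

w**2*log(w**2 + 7)/2 - w**2/2 + 7*log(w**2 + 7)/2 + C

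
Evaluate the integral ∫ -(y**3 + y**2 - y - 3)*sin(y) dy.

y**3*cos(y) - 3*y**2*sin(y) + y**2*cos(y) - 2*y*sin(y) - 7*y*cos(y) + 7*sin(y) - 5*cos(y) + C

Use integration by parts with u = y**3 + y**2 - y - 3, dv = -sin(y) dy, so v = cos(y).
Apply parts 3 times (tabular method): alternate signs, differentiate u down to 0, integrate dv up.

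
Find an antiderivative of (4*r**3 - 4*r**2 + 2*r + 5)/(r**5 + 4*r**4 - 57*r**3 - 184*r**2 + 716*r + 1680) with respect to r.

67*log(r - 6)/208 - 205*log(r - 4)/1188 - 47*log(r + 2)/720 + 55*log(r + 5)/54 - 1577*log(r + 7)/1430 + C

Factor the denominator: (r - 6)*(r - 4)*(r + 2)*(r + 5)*(r + 7).
Partial-fraction decomposition: -1577/(1430*(r + 7)) + 55/(54*(r + 5)) - 47/(720*(r + 2)) - 205/(1188*(r - 4)) + 67/(208*(r - 6)).
Integrate each term: A/(r−a) contributes A·log|r−a|.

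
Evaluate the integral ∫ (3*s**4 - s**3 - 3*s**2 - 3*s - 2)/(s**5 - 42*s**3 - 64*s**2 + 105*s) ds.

-2*log(s)/105 + 223*log(s - 7)/168 + log(s - 1)/24 - 25*log(s + 3)/24 + 323*log(s + 5)/120 + C

Factor the denominator: s*(s - 7)*(s - 1)*(s + 3)*(s + 5).
Partial-fraction decomposition: 323/(120*(s + 5)) - 25/(24*(s + 3)) + 1/(24*(s - 1)) + 223/(168*(s - 7)) - 2/(105*s).
Integrate each term: A/(s−a) contributes A·log|s−a|.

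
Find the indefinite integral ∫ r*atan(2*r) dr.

Use integration by parts with u = arctan(2*r), dv = r dr.
Then du = 2/(4*r**2 + 1) dr.

r**2*atan(2*r)/2 - r/4 + atan(2*r)/8 + C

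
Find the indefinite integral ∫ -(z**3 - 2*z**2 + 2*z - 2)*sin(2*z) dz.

z**3*cos(2*z)/2 - 3*z**2*sin(2*z)/4 - z**2*cos(2*z) + z*sin(2*z) + z*cos(2*z)/4 - sin(2*z)/8 - cos(2*z)/2 + C

Use integration by parts with u = z**3 - 2*z**2 + 2*z - 2, dv = -sin(2*z) dz, so v = cos(2*z)/2.
Apply parts 3 times (tabular method): alternate signs, differentiate u down to 0, integrate dv up.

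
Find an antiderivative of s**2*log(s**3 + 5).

Let u = s**3 + 5, so du = (3*s**2) ds.
The integral becomes (1/3)·∫ log(u) du; integrate by parts with u′=log(u), dv′=du.

s**3*log(s**3 + 5)/3 - s**3/3 + 5*log(s**3 + 5)/3 + C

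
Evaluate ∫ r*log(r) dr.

Use integration by parts with u = log(r), dv = r dr.
Then du = 1/r dr and v = r**2/2.

r**2*log(r)/2 - r**2/4 + C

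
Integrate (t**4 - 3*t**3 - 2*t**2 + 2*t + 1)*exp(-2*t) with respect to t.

Use integration by parts with u = t**4 - 3*t**3 - 2*t**2 + 2*t + 1, dv = exp(-2*t) dt, so v = -exp(-2*t)/2.
Apply parts 4 times (tabular method): alternate signs, differentiate u down to 0, integrate dv up.

(-4*t**4 + 4*t**3 + 14*t**2 + 6*t - 1)*exp(-2*t)/8 + C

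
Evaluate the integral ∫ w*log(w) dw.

Use integration by parts with u = log(w), dv = w dw.
Then du = 1/w dw and v = w**2/2.

w**2*log(w)/2 - w**2/4 + C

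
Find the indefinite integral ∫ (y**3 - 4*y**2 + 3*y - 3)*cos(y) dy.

y**3*sin(y) - 4*y**2*sin(y) + 3*y**2*cos(y) - 3*y*sin(y) - 8*y*cos(y) + 5*sin(y) - 3*cos(y) + C

Use integration by parts with u = y**3 - 4*y**2 + 3*y - 3, dv = cos(y) dy, so v = sin(y).
Apply parts 3 times (tabular method): alternate signs, differentiate u down to 0, integrate dv up.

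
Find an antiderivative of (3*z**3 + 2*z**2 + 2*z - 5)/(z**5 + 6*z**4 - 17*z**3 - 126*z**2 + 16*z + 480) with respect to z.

227*log(z - 4)/1008 - 31*log(z - 2)/420 - 37*log(z + 3)/35 + 173*log(z + 4)/48 - 170*log(z + 5)/63 + C

Factor the denominator: (z - 4)*(z - 2)*(z + 3)*(z + 4)*(z + 5).
Partial-fraction decomposition: -170/(63*(z + 5)) + 173/(48*(z + 4)) - 37/(35*(z + 3)) - 31/(420*(z - 2)) + 227/(1008*(z - 4)).
Integrate each term: A/(z−a) contributes A·log|z−a|.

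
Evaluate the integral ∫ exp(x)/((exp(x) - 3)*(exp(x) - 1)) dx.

log(exp(x) - 3)/2 - log(exp(x) - 1)/2 + C

Let u = e^x, du = e^x dx.
The integral becomes ∫ du/((u-1)(u-3)); decompose into partial fractions.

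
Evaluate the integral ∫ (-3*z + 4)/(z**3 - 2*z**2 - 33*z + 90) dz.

Factor the denominator: (z - 5)*(z - 3)*(z + 6).
Partial-fraction decomposition: 2/(9*(z + 6)) + 5/(18*(z - 3)) - 1/(2*(z - 5)).
Integrate each term: A/(z−a) contributes A·log|z−a|.

-log(z - 5)/2 + 5*log(z - 3)/18 + 2*log(z + 6)/9 + C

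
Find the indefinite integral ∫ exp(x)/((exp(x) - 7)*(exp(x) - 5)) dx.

Let u = e^x, du = e^x dx.
The integral becomes ∫ du/((u-5)(u-7)); decompose into partial fractions.

log(exp(x) - 7)/2 - log(exp(x) - 5)/2 + C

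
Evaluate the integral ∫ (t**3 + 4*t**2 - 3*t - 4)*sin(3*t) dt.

-t**3*cos(3*t)/3 + t**2*sin(3*t)/3 - 4*t**2*cos(3*t)/3 + 8*t*sin(3*t)/9 + 11*t*cos(3*t)/9 - 11*sin(3*t)/27 + 44*cos(3*t)/27 + C

Use integration by parts with u = t**3 + 4*t**2 - 3*t - 4, dv = sin(3*t) dt, so v = -cos(3*t)/3.
Apply parts 3 times (tabular method): alternate signs, differentiate u down to 0, integrate dv up.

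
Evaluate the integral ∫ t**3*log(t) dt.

t**4*log(t)/4 - t**4/16 + C

Use integration by parts with u = log(t), dv = t**3 dt.
Then du = 1/t dt and v = t**4/4.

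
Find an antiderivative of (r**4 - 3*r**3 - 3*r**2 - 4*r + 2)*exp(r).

(r**4 - 7*r**3 + 18*r**2 - 40*r + 42)*exp(r) + C

Use integration by parts with u = r**4 - 3*r**3 - 3*r**2 - 4*r + 2, dv = exp(r) dr, so v = exp(r).
Apply parts 4 times (tabular method): alternate signs, differentiate u down to 0, integrate dv up.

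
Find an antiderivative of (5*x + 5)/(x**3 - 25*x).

-log(x)/5 + 3*log(x - 5)/5 - 2*log(x + 5)/5 + C

Factor the denominator: x*(x - 5)*(x + 5).
Partial-fraction decomposition: -2/(5*(x + 5)) + 3/(5*(x - 5)) - 1/(5*x).
Integrate each term: A/(x−a) contributes A·log|x−a|.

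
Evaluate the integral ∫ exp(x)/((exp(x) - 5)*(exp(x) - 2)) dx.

Let u = e^x, du = e^x dx.
The integral becomes ∫ du/((u-2)(u-5)); decompose into partial fractions.

log(exp(x) - 5)/3 - log(exp(x) - 2)/3 + C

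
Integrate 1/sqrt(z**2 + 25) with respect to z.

log(z + sqrt(z**2 + 25)) + C

Substitute z = 5·tan(θ), so dz = 5·sec(θ)^2 dθ and the radical becomes sqrt(z**2 + 25) = 5·sec(θ) by the Pythagorean identity.
Integrate the resulting trig expression in θ, then back-substitute tan(θ) = z/5, sec(θ) = sqrt(z**2 + 25)/5 (absorbing any constant into C).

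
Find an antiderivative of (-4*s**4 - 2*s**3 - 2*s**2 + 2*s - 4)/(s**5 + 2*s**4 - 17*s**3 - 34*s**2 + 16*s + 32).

-59*log(s - 4)/36 + log(s - 1)/9 - log(s + 1)/3 + 16*log(s + 2)/9 - 47*log(s + 4)/12 + C

Factor the denominator: (s - 4)*(s - 1)*(s + 1)*(s + 2)*(s + 4).
Partial-fraction decomposition: -47/(12*(s + 4)) + 16/(9*(s + 2)) - 1/(3*(s + 1)) + 1/(9*(s - 1)) - 59/(36*(s - 4)).
Integrate each term: A/(s−a) contributes A·log|s−a|.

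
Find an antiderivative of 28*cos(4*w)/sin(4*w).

7*log(sin(4*w)) + C

Let u = sin(4*w), so du = (4*cos(4*w)) dw.
Rewriting, the integral becomes 7·∫ 1/u du = 7·log(u).
Substituting back, u = sin(4*w).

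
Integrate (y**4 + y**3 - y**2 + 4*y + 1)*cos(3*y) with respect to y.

y**4*sin(3*y)/3 + y**3*sin(3*y)/3 + 4*y**3*cos(3*y)/9 - 7*y**2*sin(3*y)/9 + y**2*cos(3*y)/3 + 10*y*sin(3*y)/9 - 14*y*cos(3*y)/27 + 41*sin(3*y)/81 + 10*cos(3*y)/27 + C

Use integration by parts with u = y**4 + y**3 - y**2 + 4*y + 1, dv = cos(3*y) dy, so v = sin(3*y)/3.
Apply parts 4 times (tabular method): alternate signs, differentiate u down to 0, integrate dv up.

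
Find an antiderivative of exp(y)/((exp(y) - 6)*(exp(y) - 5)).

log(exp(y) - 6) - log(exp(y) - 5) + C

Let u = e^y, du = e^y dy.
The integral becomes ∫ du/((u-6)(u-5)); decompose into partial fractions.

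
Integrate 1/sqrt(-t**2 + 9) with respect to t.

Substitute t = 3·sin(θ), so dt = 3·cos(θ) dθ and the radical becomes sqrt(-t**2 + 9) = 3·cos(θ) by the Pythagorean identity.
Integrate the resulting trig expression in θ, then back-substitute θ = asin(t/3), sin(θ) = t/3, cos(θ) = sqrt(-t**2 + 9)/3 (absorbing any constant into C).

asin(t/3) + C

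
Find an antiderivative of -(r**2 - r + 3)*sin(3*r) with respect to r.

r**2*cos(3*r)/3 - 2*r*sin(3*r)/9 - r*cos(3*r)/3 + sin(3*r)/9 + 25*cos(3*r)/27 + C

Use integration by parts with u = r**2 - r + 3, dv = -sin(3*r) dr, so v = cos(3*r)/3.
Apply parts 2 times (tabular method): alternate signs, differentiate u down to 0, integrate dv up.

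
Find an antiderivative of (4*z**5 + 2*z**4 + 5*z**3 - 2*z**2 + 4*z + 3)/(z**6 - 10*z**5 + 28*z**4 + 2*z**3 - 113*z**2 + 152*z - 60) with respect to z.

Factor the denominator: (z - 5)*(z - 3)*(z - 2)*(z - 1)**2*(z + 2).
Partial-fraction decomposition: 149/(1260*(z + 2)) - 197/(72*(z - 1)) - 2/(3*(z - 1)**2) + 203/(12*(z - 2)) - 633/(20*(z - 3)) + 3587/(168*(z - 5)).
Integrate each term; A/(z−a) gives A·log|z−a|; A/(z−a)² gives −A/(z−a).

3587*log(z - 5)/168 - 633*log(z - 3)/20 + 203*log(z - 2)/12 - 197*log(z - 1)/72 + 149*log(z + 2)/1260 + 2/(3*z - 3) + C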